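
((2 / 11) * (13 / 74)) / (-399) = -13 / 162393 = -0.00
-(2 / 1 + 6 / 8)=-11 / 4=-2.75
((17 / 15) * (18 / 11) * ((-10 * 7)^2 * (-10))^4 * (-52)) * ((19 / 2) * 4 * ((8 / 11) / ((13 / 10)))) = -1430039595264000000000000 / 121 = -11818509051768595041322.31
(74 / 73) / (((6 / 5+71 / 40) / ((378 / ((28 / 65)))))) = 2597400 / 8687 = 299.00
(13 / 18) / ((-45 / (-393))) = 1703 / 270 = 6.31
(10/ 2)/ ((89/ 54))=270/ 89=3.03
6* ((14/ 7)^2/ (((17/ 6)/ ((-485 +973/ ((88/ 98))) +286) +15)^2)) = 327206356056/ 3068869808761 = 0.11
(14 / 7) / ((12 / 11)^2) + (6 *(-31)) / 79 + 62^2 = 21860839 / 5688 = 3843.33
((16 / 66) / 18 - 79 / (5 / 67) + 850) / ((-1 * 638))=309751 / 947430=0.33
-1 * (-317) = 317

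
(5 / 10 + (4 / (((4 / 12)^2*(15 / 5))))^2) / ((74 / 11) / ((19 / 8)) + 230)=60401 / 97324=0.62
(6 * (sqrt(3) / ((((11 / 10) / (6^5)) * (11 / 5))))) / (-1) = -2332800 * sqrt(3) / 121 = -33392.79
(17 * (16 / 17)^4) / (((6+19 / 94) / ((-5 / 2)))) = -15400960 / 2864279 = -5.38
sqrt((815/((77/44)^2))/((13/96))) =16 * sqrt(63570)/91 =44.33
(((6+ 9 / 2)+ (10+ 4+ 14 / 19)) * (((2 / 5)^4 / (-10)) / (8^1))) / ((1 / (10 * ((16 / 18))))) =-7672 / 106875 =-0.07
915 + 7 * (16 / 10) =4631 / 5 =926.20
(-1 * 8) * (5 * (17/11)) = -680/11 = -61.82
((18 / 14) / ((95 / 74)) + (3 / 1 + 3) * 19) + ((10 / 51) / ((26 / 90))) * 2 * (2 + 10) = 19295196 / 146965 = 131.29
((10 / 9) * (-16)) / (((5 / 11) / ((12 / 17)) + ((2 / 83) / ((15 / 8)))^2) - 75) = 1212464000 / 5071153861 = 0.24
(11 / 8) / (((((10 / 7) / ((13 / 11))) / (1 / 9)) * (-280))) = -13 / 28800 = -0.00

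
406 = 406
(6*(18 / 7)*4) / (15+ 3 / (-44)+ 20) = 19008 / 10759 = 1.77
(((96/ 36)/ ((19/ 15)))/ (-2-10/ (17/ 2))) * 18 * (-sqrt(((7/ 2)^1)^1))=340 * sqrt(14)/ 57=22.32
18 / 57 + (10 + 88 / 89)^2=18220722 / 150499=121.07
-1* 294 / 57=-98 / 19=-5.16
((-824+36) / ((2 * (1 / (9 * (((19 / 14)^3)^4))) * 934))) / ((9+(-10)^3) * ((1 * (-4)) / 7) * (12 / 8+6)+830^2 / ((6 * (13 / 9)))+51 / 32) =-17004898523185314963 / 9607133630295921378176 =-0.00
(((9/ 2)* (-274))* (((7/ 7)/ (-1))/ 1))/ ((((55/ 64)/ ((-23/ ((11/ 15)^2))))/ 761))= -62153853120/ 1331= -46697109.78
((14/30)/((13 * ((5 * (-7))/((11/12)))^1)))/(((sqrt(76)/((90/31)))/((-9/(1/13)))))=99 * sqrt(19)/11780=0.04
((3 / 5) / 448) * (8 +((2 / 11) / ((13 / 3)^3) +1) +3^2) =65259 / 2706704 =0.02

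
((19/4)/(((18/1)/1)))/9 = 0.03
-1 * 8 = -8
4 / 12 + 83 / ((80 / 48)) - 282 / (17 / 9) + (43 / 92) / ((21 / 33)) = -16163569 / 164220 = -98.43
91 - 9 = 82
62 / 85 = 0.73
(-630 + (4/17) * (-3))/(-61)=10722/1037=10.34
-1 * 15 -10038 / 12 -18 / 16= -6821 / 8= -852.62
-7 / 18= -0.39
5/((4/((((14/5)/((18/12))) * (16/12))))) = 3.11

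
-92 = -92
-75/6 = -25/2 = -12.50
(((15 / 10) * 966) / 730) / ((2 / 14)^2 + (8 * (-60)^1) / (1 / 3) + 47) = -7889 / 5536320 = -0.00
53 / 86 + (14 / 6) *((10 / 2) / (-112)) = 0.51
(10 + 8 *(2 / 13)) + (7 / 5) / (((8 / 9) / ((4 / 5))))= 8119 / 650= 12.49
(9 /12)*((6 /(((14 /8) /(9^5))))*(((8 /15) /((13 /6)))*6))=102036672 /455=224256.42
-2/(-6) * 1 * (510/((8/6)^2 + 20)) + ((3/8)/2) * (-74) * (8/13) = -933/1274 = -0.73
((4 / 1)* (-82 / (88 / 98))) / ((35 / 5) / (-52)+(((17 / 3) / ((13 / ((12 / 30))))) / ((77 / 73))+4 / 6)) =-7312760 / 13961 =-523.80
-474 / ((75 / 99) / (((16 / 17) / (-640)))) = 7821 / 8500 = 0.92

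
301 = 301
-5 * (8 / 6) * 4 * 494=-39520 / 3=-13173.33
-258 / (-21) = 86 / 7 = 12.29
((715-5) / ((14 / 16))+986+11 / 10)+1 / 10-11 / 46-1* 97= 2739237 / 1610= 1701.39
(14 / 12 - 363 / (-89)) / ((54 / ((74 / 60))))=103637 / 865080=0.12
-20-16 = -36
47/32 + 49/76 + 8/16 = 1589/608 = 2.61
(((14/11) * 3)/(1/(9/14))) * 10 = 270/11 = 24.55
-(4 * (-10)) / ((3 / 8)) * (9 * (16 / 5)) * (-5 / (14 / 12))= -92160 / 7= -13165.71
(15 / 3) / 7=5 / 7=0.71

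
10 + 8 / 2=14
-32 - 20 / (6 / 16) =-256 / 3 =-85.33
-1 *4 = -4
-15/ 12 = -5/ 4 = -1.25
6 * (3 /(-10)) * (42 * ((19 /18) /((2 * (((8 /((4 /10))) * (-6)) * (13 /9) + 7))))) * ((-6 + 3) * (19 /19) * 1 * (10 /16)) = -3591 /7984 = -0.45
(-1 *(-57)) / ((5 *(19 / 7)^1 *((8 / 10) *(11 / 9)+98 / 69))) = 4347 / 2482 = 1.75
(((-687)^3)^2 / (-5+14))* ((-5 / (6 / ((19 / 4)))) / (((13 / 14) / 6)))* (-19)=147595514468878705635 / 26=5676750556495334832.12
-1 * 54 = -54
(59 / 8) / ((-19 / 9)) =-531 / 152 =-3.49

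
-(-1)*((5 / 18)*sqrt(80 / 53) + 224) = 10*sqrt(265) / 477 + 224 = 224.34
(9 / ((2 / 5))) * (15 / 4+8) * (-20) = -10575 / 2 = -5287.50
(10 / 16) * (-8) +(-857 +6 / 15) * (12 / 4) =-2574.80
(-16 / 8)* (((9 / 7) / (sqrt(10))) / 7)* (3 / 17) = -27* sqrt(10) / 4165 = -0.02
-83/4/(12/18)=-249/8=-31.12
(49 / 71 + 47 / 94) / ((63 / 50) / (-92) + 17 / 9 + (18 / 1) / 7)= 24488100 / 91492801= 0.27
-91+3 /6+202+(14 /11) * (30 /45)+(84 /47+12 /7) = 2515567 /21714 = 115.85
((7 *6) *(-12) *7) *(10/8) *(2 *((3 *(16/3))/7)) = -20160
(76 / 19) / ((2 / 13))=26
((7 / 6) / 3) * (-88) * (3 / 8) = -77 / 6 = -12.83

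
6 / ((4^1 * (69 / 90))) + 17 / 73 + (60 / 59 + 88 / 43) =5.25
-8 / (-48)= 1 / 6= 0.17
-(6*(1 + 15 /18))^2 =-121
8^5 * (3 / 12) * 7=57344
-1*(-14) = 14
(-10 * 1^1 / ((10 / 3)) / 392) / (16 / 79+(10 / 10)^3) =-237 / 37240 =-0.01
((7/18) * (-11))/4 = -77/72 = -1.07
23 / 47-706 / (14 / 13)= -215522 / 329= -655.08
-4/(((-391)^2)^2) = -0.00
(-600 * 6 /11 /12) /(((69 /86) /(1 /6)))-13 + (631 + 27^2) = 1018073 /759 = 1341.33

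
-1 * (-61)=61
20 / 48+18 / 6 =41 / 12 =3.42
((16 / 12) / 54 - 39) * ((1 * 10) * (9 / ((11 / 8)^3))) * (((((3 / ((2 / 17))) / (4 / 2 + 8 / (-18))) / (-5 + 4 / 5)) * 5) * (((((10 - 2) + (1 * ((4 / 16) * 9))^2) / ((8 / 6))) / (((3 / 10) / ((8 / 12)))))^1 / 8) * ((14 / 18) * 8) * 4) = 529720000 / 297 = 1783569.02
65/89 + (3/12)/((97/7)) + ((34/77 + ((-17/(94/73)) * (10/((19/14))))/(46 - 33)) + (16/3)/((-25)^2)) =-363731122682659/57877337017500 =-6.28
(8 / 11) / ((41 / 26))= 208 / 451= 0.46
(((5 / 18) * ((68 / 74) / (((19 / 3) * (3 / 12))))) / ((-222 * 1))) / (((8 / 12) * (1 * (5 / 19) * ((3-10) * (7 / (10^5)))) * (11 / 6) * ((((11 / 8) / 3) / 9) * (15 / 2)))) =97920000 / 8116801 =12.06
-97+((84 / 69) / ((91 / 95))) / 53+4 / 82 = -96.93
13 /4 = 3.25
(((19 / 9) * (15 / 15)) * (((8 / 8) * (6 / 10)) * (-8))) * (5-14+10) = -152 / 15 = -10.13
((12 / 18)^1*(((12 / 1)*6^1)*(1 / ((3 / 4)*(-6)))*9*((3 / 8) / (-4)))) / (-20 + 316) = 9 / 296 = 0.03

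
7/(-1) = -7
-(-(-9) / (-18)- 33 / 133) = 199 / 266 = 0.75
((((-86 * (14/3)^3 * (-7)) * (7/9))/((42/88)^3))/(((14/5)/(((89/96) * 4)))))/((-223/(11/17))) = -125509679680/74618253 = -1682.02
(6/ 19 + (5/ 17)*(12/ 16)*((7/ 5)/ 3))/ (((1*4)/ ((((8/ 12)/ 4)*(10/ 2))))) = 2705/ 31008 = 0.09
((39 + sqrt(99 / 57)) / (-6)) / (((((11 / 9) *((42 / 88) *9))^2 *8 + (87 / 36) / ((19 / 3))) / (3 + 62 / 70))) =-67184 / 587545 - 272 *sqrt(627) / 1762635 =-0.12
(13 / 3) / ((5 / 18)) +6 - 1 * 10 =58 / 5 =11.60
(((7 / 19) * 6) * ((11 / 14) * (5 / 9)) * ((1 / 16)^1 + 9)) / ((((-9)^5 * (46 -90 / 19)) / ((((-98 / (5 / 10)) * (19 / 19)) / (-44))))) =-725 / 45349632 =-0.00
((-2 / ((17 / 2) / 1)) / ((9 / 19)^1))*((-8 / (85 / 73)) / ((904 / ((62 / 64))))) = 0.00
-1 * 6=-6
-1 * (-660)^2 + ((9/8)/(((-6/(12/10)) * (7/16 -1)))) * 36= -2177928/5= -435585.60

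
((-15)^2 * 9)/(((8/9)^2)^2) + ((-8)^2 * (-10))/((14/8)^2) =609072185/200704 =3034.68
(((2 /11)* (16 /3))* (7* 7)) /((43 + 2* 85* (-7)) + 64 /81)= -42336 /1021273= -0.04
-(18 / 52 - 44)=1135 / 26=43.65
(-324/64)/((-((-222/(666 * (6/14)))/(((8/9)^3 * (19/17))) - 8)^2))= 479084544/7649776369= 0.06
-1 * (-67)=67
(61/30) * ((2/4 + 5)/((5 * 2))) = 671/600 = 1.12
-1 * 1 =-1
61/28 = 2.18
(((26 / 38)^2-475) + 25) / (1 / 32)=-5192992 / 361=-14385.02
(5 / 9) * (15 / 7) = 25 / 21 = 1.19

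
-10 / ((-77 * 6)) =5 / 231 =0.02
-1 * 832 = -832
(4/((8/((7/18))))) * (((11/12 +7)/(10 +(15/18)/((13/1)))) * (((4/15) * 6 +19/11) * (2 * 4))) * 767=80894723/25905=3122.75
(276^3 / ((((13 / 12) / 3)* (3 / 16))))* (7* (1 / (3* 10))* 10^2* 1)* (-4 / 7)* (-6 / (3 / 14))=1507041607680 / 13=115926277513.85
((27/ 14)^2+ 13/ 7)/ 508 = 1093/ 99568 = 0.01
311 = 311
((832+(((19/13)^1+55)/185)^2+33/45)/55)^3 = 2267460691632156200663724857/653076808022401927734375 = 3471.97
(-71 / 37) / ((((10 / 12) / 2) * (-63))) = 284 / 3885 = 0.07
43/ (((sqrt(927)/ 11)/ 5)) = 2365 * sqrt(103)/ 309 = 77.68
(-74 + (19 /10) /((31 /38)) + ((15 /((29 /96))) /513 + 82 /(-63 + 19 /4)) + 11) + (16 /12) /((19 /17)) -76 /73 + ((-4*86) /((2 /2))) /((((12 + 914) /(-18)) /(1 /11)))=-1358830763257604 /22195095041955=-61.22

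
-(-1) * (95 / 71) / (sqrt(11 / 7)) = 95 * sqrt(77) / 781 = 1.07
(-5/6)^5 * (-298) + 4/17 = 7931177/66096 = 119.99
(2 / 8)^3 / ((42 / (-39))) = -13 / 896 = -0.01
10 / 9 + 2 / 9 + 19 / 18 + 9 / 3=97 / 18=5.39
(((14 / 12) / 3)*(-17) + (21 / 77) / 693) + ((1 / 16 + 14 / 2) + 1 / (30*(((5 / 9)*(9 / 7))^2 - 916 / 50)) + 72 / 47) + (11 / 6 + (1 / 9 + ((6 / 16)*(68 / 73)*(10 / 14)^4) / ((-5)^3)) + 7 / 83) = 347411341338448543 / 86638836187385328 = 4.01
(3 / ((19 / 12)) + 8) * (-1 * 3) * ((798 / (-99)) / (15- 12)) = 2632 / 33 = 79.76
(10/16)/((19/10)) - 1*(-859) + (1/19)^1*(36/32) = 130627/152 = 859.39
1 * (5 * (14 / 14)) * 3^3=135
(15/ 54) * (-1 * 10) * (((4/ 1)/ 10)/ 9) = -10/ 81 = -0.12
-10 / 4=-5 / 2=-2.50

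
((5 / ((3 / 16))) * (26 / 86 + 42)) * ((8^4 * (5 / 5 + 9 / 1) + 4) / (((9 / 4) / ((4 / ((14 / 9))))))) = 6812664320 / 129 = 52811351.32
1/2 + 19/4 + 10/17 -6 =-0.16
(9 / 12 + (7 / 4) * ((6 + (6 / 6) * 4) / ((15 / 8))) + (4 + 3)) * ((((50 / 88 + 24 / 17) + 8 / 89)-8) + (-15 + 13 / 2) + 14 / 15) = -552584347 / 2396592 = -230.57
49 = 49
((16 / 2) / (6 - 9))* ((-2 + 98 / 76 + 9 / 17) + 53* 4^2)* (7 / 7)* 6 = -4381528 / 323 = -13565.10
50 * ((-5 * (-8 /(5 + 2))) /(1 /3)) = 6000 /7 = 857.14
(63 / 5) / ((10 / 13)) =819 / 50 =16.38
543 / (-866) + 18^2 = 280041 / 866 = 323.37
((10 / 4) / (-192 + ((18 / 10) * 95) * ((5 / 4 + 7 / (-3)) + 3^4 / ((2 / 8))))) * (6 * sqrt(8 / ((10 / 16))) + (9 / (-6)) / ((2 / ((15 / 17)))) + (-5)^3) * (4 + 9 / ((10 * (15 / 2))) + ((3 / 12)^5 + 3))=-311545573 / 7663245312 + 182297 * sqrt(5) / 58695200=-0.03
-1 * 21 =-21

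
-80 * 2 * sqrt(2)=-160 * sqrt(2)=-226.27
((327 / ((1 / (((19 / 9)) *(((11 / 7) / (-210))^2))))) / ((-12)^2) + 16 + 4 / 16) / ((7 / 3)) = 15169768591 / 2178187200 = 6.96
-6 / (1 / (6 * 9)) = -324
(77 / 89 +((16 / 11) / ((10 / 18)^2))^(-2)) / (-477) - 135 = -9626275697537 / 71304738048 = -135.00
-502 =-502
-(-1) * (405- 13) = 392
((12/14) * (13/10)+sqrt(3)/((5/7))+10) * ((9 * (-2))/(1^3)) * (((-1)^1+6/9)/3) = 14 * sqrt(3)/5+778/35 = 27.08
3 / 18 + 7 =43 / 6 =7.17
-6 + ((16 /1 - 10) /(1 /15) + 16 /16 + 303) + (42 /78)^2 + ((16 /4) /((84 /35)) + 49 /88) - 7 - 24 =16040051 /44616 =359.51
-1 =-1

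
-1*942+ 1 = -941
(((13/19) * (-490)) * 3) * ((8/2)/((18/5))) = -63700/57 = -1117.54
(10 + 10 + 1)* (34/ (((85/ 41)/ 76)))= 130872/ 5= 26174.40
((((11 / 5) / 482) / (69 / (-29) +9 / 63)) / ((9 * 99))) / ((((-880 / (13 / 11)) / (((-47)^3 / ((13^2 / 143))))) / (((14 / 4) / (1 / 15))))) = -147532483 / 10398706560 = -0.01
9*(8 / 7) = 72 / 7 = 10.29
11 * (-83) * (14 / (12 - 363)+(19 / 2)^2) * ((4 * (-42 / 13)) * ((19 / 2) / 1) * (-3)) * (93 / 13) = -476767289845 / 2197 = -217008324.92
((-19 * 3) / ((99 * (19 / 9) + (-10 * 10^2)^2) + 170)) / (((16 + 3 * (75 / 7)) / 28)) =-11172 / 337127723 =-0.00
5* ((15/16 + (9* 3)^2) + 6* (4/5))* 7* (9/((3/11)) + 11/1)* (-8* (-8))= 72415728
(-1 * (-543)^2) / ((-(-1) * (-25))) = 294849 / 25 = 11793.96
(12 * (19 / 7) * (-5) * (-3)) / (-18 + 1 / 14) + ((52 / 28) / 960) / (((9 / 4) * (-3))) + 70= 486709537 / 11385360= 42.75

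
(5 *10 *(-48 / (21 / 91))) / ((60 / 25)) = -13000 / 3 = -4333.33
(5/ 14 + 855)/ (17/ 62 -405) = -371225/ 175651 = -2.11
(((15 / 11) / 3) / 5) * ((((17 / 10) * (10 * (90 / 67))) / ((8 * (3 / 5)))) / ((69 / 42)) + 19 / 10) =36952 / 84755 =0.44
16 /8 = 2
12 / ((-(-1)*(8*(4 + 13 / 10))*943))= 15 / 49979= 0.00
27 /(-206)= -0.13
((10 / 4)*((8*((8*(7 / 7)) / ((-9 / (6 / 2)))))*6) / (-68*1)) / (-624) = -5 / 663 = -0.01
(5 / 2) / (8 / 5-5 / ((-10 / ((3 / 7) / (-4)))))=700 / 433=1.62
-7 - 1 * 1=-8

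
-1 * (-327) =327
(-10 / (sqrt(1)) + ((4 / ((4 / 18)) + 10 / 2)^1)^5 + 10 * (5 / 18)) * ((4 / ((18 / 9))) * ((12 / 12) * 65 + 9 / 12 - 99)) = -3852146963 / 9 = -428016329.22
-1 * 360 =-360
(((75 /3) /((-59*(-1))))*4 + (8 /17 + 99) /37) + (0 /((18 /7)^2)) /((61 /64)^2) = 162669 /37111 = 4.38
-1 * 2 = -2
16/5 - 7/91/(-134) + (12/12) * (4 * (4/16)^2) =60109/17420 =3.45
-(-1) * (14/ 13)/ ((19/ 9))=126/ 247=0.51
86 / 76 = 43 / 38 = 1.13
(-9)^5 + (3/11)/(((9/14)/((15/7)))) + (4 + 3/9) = -1948444/33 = -59043.76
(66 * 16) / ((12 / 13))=1144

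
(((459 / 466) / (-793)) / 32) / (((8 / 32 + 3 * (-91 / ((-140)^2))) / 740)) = -14860125 / 122132309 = -0.12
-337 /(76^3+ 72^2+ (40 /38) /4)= -6403 /8439045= -0.00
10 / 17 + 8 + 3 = 11.59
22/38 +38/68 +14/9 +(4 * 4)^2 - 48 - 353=-827371/5814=-142.31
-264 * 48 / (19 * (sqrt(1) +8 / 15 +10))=-190080 / 3287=-57.83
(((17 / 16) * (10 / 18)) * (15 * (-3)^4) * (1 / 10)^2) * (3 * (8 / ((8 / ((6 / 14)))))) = 4131 / 448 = 9.22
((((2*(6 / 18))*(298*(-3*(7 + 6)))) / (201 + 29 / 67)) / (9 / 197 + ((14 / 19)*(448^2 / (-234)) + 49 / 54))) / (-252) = -0.00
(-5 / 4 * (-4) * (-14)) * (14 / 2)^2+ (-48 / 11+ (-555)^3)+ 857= -1880520976 / 11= -170956452.36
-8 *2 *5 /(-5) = 16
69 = 69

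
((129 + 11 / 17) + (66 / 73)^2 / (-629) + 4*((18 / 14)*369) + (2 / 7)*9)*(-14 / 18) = -47629473734 / 30167469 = -1578.84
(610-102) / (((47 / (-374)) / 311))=-59087512 / 47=-1257181.11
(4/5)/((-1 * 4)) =-1/5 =-0.20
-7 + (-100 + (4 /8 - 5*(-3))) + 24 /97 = -17703 /194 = -91.25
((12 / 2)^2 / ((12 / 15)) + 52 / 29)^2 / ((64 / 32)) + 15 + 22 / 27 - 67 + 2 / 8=94811905 / 90828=1043.86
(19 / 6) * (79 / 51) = 1501 / 306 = 4.91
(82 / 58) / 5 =41 / 145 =0.28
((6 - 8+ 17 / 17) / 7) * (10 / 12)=-5 / 42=-0.12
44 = 44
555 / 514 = 1.08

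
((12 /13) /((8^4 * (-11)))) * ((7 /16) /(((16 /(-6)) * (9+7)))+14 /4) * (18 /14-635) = 0.05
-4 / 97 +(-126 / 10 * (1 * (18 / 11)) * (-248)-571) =24232999 / 5335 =4542.27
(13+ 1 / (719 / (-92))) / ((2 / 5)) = 46275 / 1438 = 32.18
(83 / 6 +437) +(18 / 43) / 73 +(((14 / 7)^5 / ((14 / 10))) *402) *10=12173466521 / 131838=92336.55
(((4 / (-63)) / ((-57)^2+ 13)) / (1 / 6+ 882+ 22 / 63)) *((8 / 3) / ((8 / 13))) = -52 / 544086921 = -0.00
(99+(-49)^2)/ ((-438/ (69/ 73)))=-28750/ 5329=-5.40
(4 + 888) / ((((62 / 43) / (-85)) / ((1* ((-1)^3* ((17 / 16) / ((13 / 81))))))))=1122344505 / 3224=348121.74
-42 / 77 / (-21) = 2 / 77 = 0.03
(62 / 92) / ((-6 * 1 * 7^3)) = -31 / 94668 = -0.00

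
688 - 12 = 676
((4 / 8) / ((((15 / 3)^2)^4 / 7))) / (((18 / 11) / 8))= 154 / 3515625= 0.00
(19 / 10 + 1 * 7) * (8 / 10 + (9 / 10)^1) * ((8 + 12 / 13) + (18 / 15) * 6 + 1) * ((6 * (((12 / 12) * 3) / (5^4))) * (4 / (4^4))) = 15155721 / 130000000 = 0.12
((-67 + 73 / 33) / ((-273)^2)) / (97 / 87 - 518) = 62002 / 36866440611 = 0.00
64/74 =32/37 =0.86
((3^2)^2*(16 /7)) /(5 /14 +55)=2592 /775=3.34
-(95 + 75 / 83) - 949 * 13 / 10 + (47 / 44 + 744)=-10673617 / 18260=-584.54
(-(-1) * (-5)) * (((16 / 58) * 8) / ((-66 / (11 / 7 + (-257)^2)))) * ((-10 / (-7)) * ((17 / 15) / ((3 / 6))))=1676803840 / 46893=35758.08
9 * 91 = 819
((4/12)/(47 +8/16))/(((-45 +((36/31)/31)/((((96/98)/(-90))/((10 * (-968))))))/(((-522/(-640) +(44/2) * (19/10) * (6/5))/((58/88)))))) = 287393777/17617318605000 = 0.00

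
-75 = -75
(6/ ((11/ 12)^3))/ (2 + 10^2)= 1728/ 22627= 0.08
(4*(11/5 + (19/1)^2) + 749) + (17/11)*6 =121609/55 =2211.07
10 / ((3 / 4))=13.33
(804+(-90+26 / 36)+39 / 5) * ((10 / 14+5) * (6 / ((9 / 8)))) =4161728 / 189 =22019.72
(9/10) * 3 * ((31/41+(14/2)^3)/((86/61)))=11606409/17630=658.33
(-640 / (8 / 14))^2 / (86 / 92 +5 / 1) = 8243200 / 39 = 211364.10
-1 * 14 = -14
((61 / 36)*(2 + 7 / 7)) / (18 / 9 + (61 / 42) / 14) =2.42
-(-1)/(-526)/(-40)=1/21040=0.00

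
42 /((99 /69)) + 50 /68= 11223 /374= 30.01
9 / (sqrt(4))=9 / 2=4.50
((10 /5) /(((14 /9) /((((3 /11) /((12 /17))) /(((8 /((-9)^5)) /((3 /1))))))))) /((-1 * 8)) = 27103491 /19712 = 1374.97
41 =41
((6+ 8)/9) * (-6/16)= -7/12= -0.58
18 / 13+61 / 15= 1063 / 195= 5.45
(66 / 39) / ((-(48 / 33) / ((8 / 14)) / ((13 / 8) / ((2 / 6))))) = -363 / 112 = -3.24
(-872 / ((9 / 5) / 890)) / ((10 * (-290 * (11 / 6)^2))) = 155216 / 3509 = 44.23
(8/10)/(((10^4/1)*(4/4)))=1/12500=0.00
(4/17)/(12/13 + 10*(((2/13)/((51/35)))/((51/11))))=1989/9728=0.20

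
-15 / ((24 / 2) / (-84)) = 105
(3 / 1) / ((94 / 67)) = 201 / 94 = 2.14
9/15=0.60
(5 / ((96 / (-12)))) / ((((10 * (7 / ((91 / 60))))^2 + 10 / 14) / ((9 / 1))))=-10647 / 4033352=-0.00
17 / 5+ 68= 357 / 5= 71.40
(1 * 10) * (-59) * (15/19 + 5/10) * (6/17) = -86730/323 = -268.51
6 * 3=18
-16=-16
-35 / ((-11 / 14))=490 / 11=44.55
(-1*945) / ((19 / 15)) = -14175 / 19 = -746.05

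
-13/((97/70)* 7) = -130/97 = -1.34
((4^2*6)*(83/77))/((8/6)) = 5976/77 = 77.61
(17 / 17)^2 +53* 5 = 266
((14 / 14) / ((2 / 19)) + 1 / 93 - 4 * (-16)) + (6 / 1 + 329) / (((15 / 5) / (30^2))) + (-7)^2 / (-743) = 13899048925 / 138198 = 100573.44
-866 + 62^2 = 2978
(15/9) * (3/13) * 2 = 10/13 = 0.77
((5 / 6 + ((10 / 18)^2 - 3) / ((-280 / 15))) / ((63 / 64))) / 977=11824 / 11633139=0.00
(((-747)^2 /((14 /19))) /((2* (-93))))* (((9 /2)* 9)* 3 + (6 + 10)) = -971865675 /1736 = -559830.46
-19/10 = -1.90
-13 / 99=-0.13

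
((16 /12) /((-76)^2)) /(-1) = -1 /4332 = -0.00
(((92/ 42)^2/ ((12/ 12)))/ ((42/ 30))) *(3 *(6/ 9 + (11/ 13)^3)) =88734460/ 6782139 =13.08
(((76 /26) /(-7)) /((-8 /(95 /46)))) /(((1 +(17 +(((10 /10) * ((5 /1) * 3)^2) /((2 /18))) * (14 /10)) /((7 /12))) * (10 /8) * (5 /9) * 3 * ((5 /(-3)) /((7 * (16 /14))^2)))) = -103968 /255876725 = -0.00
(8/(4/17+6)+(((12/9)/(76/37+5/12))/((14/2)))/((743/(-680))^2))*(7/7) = 302772792828/224676766363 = 1.35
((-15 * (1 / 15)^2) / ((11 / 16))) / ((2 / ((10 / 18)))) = -8 / 297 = -0.03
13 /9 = 1.44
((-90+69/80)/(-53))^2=50851161/17977600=2.83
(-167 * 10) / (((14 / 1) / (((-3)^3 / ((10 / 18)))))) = 40581 / 7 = 5797.29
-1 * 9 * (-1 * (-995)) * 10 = -89550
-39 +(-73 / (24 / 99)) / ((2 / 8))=-2487 / 2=-1243.50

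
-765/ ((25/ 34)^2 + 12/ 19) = -16802460/ 25747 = -652.60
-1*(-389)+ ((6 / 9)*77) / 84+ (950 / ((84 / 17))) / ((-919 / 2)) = 45066179 / 115794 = 389.19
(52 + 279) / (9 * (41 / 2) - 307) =-662 / 245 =-2.70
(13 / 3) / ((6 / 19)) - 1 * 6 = 139 / 18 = 7.72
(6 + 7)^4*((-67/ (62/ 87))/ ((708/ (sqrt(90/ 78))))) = -4268771*sqrt(195)/ 14632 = -4073.96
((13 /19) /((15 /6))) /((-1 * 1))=-26 /95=-0.27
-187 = -187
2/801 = 0.00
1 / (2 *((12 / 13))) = 13 / 24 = 0.54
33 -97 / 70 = 31.61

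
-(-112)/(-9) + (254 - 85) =1409/9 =156.56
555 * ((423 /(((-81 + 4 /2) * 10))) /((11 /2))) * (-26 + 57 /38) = 1323.76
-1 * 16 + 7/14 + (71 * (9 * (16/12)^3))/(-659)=-70375/3954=-17.80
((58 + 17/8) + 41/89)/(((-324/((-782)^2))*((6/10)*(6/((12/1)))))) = -381168.66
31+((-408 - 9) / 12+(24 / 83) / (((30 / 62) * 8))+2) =-2781 / 1660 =-1.68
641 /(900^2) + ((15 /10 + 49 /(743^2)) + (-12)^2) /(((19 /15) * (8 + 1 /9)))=8783830377523283 /620210490030000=14.16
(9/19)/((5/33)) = 297/95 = 3.13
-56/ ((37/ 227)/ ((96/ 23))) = -1220352/ 851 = -1434.02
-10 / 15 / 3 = -2 / 9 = -0.22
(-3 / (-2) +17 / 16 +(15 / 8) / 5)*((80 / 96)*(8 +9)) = 3995 / 96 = 41.61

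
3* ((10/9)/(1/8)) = 80/3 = 26.67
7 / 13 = 0.54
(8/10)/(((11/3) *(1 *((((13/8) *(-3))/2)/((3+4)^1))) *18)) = -224/6435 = -0.03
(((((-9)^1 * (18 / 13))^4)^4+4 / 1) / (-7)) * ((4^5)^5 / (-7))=253361146651893113821419140950755245077036552683520 / 32605413849975812209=7770523871209230660594006000000.00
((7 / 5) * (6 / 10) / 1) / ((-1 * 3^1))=-7 / 25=-0.28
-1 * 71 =-71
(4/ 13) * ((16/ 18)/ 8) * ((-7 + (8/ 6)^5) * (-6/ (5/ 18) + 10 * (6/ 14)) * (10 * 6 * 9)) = 2188064/ 2457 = 890.54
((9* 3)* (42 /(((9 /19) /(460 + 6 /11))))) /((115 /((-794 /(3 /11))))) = -27911986.02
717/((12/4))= 239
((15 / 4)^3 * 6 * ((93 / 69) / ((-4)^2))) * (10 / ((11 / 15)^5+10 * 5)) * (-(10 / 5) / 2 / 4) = -1191744140625 / 898033073152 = -1.33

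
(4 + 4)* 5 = 40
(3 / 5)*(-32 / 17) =-96 / 85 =-1.13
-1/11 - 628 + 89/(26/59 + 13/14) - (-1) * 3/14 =-562.88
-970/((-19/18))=17460/19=918.95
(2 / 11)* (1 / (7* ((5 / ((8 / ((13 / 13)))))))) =16 / 385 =0.04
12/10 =6/5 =1.20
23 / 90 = 0.26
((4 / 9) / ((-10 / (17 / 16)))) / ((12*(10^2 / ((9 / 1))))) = -17 / 48000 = -0.00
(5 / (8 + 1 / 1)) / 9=5 / 81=0.06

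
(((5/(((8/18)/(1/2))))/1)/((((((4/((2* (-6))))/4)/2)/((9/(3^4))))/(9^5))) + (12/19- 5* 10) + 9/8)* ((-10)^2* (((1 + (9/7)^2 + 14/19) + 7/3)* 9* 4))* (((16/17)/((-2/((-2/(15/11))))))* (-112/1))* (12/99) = 22038581884979200/128877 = 171004771099.41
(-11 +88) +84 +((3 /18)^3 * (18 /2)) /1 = 3865 /24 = 161.04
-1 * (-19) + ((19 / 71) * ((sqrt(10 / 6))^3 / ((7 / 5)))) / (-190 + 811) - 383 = -364 + 475 * sqrt(15) / 2777733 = -364.00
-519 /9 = -57.67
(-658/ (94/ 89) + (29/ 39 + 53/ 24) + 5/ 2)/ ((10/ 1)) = -12845/ 208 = -61.75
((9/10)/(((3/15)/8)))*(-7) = -252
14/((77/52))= 104/11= 9.45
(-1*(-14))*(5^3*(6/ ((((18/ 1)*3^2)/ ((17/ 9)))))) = 29750/ 243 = 122.43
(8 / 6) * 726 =968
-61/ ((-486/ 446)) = 13603/ 243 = 55.98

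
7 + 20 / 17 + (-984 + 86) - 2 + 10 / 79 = -1197549 / 1343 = -891.70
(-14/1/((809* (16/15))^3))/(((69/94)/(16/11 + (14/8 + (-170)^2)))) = -470703137625/548688722481152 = -0.00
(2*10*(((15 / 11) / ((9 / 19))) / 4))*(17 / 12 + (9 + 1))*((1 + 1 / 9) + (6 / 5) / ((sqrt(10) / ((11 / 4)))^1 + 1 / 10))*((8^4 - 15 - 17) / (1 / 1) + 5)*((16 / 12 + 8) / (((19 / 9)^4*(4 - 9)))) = -758582042400*sqrt(10) / 36304687 - 25588447310790 / 399351557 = -130150.40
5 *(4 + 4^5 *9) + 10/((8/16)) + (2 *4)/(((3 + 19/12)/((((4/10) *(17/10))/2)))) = 63415816/1375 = 46120.59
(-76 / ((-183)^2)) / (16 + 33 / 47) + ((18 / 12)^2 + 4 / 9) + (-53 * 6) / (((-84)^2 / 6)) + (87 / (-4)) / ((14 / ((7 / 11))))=54232688987 / 37785861960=1.44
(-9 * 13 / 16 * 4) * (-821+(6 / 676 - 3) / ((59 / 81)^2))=8753433381 / 362024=24179.15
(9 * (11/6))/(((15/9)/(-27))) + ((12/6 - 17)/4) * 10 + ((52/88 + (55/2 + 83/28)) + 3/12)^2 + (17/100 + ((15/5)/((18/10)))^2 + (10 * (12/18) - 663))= 58242641/2668050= 21.83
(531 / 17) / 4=531 / 68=7.81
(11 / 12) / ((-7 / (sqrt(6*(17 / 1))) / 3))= -11*sqrt(102) / 28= -3.97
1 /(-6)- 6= -37 /6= -6.17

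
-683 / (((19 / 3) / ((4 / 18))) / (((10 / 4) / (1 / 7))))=-23905 / 57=-419.39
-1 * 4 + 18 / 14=-19 / 7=-2.71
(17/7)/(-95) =-17/665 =-0.03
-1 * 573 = -573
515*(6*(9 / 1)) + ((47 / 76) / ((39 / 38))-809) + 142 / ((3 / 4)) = 2120893 / 78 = 27190.94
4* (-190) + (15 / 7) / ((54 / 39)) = -31855 / 42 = -758.45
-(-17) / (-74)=-17 / 74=-0.23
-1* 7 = -7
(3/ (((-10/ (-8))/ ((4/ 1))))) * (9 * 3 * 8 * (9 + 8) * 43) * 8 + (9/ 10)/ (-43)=1042871499/ 86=12126412.78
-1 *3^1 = -3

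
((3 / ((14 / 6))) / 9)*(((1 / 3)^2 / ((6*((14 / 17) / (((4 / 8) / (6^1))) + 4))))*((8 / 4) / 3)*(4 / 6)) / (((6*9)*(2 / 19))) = 323 / 21677544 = 0.00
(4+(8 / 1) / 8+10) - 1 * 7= 8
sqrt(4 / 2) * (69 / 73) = 69 * sqrt(2) / 73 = 1.34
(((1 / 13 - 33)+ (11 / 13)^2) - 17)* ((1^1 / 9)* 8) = -7392 / 169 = -43.74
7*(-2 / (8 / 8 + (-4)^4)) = -14 / 257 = -0.05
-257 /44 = -5.84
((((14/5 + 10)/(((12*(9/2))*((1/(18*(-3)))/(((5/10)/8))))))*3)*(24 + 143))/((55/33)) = -6012/25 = -240.48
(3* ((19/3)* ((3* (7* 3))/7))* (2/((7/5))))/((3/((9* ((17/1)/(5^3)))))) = 17442/175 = 99.67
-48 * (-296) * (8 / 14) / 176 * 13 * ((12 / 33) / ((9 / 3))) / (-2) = -30784 / 847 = -36.34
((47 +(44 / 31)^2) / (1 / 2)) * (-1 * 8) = -753648 / 961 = -784.23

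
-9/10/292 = -9/2920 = -0.00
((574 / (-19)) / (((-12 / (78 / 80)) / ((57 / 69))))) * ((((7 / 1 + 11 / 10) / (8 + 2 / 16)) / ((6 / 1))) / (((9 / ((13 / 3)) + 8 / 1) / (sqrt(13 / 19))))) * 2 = 100737 * sqrt(247) / 28623500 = 0.06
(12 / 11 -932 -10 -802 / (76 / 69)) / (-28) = 697659 / 11704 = 59.61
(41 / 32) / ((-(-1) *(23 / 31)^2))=2.33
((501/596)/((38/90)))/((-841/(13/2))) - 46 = -876453613/19046968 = -46.02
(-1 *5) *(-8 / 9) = 40 / 9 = 4.44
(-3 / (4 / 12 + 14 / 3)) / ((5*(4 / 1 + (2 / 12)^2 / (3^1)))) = -0.03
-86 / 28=-43 / 14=-3.07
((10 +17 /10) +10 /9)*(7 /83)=8071 /7470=1.08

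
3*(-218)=-654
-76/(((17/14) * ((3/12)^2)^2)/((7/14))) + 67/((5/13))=-666153/85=-7837.09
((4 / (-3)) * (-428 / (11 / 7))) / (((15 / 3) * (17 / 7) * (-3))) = -83888 / 8415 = -9.97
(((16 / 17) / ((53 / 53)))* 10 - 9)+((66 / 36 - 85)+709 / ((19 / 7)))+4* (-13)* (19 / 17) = 233215 / 1938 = 120.34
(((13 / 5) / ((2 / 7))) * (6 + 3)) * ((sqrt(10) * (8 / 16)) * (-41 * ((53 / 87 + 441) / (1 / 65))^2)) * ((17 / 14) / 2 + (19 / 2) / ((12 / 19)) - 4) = -81314778257006125 * sqrt(10) / 5046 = -50959157099420.52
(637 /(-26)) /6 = -49 /12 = -4.08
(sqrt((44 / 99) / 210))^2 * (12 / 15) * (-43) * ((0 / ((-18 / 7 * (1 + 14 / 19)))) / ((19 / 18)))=0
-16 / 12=-4 / 3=-1.33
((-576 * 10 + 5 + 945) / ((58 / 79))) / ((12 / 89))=-16909555 / 348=-48590.68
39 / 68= 0.57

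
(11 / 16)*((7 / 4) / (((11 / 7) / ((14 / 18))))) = 0.60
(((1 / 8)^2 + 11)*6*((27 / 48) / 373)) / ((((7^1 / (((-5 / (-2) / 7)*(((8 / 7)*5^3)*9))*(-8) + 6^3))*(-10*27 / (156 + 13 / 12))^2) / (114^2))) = -28371329771395 / 131009536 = -216559.27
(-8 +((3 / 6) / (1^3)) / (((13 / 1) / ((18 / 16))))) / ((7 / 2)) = -1655 / 728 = -2.27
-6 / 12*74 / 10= -37 / 10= -3.70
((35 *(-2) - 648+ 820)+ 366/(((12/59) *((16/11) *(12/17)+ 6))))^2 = 885610862761/6906384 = 128230.76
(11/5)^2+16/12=463/75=6.17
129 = 129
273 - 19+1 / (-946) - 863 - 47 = -620577 / 946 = -656.00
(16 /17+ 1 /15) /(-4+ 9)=257 /1275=0.20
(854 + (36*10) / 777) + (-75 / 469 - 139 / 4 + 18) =58136257 / 69412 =837.55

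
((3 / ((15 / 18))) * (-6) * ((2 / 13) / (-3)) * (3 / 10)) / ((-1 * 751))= -108 / 244075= -0.00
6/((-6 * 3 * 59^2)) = -1/10443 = -0.00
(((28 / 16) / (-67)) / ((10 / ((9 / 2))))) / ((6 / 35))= -147 / 2144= -0.07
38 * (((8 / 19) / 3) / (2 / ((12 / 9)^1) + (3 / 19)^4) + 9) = 405464522 / 1173375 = 345.55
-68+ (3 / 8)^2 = -4343 / 64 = -67.86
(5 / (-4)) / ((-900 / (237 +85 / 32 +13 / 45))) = 345521 / 1036800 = 0.33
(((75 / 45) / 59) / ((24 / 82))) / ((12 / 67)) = 13735 / 25488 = 0.54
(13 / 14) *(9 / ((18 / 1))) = 13 / 28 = 0.46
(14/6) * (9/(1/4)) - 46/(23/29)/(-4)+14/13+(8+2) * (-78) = -17691/26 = -680.42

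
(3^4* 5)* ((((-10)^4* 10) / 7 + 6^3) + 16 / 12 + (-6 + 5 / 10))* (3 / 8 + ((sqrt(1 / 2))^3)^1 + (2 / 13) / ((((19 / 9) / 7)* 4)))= 82201095* sqrt(2) / 56 + 81625687335 / 27664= 5026501.58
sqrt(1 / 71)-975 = -975 + sqrt(71) / 71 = -974.88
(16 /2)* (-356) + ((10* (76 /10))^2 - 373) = 2555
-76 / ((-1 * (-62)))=-38 / 31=-1.23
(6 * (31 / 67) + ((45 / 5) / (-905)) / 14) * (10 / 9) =785339 / 254667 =3.08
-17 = -17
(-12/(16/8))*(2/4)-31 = -34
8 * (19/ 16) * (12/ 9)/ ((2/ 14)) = 266/ 3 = 88.67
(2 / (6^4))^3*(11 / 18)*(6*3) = 11 / 272097792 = 0.00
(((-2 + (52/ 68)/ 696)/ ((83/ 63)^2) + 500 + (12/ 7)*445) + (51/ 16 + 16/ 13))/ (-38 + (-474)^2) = 6260955865695/ 1110830262689056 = 0.01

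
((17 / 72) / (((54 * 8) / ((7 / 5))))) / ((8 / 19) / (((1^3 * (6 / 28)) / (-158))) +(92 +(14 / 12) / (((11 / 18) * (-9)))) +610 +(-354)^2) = 24871 / 4085950884480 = 0.00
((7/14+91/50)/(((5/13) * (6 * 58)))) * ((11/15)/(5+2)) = 143/78750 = 0.00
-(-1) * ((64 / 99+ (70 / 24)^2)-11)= -325 / 176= -1.85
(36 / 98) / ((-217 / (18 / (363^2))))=-36 / 155677753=-0.00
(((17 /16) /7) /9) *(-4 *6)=-17 /42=-0.40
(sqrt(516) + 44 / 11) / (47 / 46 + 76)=184 / 3543 + 92 * sqrt(129) / 3543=0.35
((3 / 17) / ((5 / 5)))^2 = 9 / 289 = 0.03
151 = 151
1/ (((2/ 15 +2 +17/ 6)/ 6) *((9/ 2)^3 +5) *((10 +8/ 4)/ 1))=0.00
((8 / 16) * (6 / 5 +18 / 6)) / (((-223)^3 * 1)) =-21 / 110895670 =-0.00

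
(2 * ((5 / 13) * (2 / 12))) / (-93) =-5 / 3627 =-0.00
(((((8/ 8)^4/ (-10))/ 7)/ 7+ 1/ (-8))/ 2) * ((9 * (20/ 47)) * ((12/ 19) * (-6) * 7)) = 40338/ 6251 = 6.45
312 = 312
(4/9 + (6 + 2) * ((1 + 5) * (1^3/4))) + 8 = 184/9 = 20.44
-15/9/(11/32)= -4.85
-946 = -946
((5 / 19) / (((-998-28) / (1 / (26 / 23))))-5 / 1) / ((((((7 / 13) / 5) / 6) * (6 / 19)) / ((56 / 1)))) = -25343350 / 513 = -49402.24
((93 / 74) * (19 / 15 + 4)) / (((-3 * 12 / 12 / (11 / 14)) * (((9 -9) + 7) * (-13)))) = 26939 / 1414140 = 0.02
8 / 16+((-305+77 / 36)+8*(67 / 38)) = -197167 / 684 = -288.26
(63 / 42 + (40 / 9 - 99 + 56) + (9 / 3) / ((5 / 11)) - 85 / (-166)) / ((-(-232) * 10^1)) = -0.01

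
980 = 980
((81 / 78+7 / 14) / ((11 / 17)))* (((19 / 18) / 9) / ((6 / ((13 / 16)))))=1615 / 42768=0.04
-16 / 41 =-0.39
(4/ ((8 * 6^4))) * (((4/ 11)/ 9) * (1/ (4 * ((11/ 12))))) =1/ 235224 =0.00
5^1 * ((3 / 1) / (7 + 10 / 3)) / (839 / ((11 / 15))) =33 / 26009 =0.00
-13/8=-1.62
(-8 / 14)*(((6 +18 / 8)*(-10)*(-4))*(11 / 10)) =-1452 / 7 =-207.43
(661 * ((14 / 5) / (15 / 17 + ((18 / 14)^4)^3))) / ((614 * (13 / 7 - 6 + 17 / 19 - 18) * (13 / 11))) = -144802660722480047 / 25678841325762605760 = -0.01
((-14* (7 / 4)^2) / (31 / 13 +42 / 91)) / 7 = -637 / 296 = -2.15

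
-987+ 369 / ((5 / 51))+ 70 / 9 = 125306 / 45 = 2784.58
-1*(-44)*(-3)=-132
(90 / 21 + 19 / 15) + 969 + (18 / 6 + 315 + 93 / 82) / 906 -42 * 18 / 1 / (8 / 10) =77758607 / 2600220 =29.90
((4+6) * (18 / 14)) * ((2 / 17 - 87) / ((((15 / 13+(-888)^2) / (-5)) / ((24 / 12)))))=822900 / 58089493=0.01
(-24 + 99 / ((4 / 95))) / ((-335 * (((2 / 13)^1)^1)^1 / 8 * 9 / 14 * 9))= -564746 / 9045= -62.44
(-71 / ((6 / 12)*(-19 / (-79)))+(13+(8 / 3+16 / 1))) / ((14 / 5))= -159245 / 798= -199.56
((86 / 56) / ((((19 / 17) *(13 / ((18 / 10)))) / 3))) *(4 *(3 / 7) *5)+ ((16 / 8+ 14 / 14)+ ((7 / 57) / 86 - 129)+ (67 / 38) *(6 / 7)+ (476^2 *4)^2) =2564841503709106435 / 3122574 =821386940296.40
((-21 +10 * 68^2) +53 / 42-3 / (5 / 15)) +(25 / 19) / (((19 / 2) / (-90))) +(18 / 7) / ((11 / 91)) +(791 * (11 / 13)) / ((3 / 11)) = 35177913339 / 722722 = 48674.20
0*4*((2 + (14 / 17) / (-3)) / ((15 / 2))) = 0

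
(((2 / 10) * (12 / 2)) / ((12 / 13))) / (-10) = -13 / 100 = -0.13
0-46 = -46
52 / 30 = 26 / 15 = 1.73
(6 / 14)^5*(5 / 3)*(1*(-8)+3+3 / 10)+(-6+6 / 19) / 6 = -677385 / 638666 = -1.06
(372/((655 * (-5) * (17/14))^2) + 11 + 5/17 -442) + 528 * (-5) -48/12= -9530683045838/3099705625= -3074.71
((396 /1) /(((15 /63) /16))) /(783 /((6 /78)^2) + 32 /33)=4390848 /21834115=0.20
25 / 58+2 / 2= 83 / 58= 1.43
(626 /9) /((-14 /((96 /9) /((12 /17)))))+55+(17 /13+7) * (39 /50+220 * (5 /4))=418492127 /184275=2271.02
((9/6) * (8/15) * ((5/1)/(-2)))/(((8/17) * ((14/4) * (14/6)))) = -51/98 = -0.52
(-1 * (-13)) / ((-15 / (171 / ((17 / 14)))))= -10374 / 85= -122.05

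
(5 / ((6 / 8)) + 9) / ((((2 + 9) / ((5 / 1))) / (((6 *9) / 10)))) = 423 / 11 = 38.45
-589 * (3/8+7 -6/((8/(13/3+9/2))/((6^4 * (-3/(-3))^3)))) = 40422481/8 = 5052810.12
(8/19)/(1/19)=8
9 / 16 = 0.56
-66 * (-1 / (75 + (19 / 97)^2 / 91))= 28255227 / 32108393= 0.88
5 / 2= 2.50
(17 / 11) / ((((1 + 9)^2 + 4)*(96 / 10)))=85 / 54912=0.00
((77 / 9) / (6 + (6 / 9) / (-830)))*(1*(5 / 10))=415 / 582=0.71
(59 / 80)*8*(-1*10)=-59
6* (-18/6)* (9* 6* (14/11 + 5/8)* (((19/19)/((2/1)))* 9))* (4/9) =-40581/11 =-3689.18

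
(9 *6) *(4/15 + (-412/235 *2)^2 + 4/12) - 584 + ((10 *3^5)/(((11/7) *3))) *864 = 270608876534/607475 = 445465.04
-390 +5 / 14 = -5455 / 14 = -389.64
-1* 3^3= -27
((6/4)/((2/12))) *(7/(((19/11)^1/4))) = 2772/19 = 145.89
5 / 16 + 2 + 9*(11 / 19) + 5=3807 / 304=12.52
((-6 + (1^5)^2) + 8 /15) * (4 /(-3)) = 268 /45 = 5.96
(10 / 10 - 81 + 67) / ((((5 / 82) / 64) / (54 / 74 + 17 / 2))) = -125937.82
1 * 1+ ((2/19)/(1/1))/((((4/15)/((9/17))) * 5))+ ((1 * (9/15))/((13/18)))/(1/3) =148397/41990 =3.53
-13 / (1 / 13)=-169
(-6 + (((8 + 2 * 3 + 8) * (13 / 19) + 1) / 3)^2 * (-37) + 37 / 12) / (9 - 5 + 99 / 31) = -427973755 / 2898108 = -147.67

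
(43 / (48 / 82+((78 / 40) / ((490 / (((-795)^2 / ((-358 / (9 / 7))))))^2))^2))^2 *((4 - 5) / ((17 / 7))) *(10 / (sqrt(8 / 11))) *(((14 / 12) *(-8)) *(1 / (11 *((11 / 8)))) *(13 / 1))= 536575881908868252298884877433666070984891672339666698240 *sqrt(22) / 107806787862137399524874572107570850136136270504521697646971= 0.02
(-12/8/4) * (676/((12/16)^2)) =-1352/3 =-450.67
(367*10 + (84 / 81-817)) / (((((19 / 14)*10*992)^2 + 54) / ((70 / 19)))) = 132156185 / 2278022733099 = 0.00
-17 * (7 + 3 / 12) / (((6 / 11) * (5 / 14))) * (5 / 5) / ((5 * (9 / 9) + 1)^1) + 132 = 9559 / 360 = 26.55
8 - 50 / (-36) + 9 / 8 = 757 / 72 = 10.51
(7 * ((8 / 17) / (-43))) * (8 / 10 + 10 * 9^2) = -227024 / 3655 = -62.11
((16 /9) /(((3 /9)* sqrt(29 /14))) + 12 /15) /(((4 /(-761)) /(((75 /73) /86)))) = -38050* sqrt(406) /91031 - 11415 /6278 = -10.24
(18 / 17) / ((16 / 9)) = 81 / 136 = 0.60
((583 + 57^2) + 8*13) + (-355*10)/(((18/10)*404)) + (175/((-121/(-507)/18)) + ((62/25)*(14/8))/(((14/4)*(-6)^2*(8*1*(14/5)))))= 4220380383811/246375360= 17129.88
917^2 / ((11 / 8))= 6727112 / 11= 611555.64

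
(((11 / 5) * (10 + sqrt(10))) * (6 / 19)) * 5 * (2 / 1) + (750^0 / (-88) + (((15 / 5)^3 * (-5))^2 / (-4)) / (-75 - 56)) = 132 * sqrt(10) / 19 + 22832521 / 219032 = 126.21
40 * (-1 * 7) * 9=-2520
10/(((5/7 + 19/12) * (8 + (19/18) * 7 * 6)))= 2520/30301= 0.08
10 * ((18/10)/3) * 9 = 54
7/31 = 0.23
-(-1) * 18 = 18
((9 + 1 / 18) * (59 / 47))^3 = 1468.95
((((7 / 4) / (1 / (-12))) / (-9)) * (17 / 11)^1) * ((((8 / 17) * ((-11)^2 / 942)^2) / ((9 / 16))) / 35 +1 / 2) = 1188895579 / 658867770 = 1.80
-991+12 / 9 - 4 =-2981 / 3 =-993.67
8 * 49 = 392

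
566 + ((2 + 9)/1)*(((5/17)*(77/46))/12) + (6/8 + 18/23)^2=245530565/431664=568.80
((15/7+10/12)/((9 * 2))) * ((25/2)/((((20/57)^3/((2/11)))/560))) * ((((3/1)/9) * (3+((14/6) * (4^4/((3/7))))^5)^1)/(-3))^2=1663828228202994907942964000000000.00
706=706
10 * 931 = 9310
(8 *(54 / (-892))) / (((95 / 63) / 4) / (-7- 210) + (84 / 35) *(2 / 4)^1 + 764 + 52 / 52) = -29529360 / 46717146167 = -0.00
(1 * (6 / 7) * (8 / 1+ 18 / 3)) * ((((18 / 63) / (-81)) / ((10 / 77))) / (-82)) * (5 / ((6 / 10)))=110 / 3321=0.03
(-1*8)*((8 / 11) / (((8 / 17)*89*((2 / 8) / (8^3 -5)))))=-275808 / 979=-281.72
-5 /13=-0.38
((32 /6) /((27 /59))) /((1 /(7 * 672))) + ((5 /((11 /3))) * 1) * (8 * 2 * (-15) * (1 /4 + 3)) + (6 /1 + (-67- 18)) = 15942749 /297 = 53679.29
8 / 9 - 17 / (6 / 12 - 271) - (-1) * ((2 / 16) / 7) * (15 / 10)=0.98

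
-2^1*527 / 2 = -527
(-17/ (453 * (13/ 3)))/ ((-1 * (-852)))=-17/ 1672476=-0.00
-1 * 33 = -33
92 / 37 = 2.49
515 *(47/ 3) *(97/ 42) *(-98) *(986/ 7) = -2315014610/ 9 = -257223845.56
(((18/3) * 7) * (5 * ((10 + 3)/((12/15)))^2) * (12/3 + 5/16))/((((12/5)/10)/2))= 255084375/128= 1992846.68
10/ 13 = 0.77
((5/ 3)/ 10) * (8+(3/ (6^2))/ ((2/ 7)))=199/ 144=1.38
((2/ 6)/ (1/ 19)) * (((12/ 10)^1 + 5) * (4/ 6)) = 1178/ 45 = 26.18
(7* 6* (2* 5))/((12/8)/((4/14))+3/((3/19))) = 1680/97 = 17.32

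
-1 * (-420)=420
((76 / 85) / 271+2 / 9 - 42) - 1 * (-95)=53.23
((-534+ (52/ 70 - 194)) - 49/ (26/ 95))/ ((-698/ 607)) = 500610503/ 635180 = 788.14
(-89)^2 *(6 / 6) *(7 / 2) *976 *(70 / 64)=118379345 / 4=29594836.25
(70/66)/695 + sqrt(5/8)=7/4587 + sqrt(10)/4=0.79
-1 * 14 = -14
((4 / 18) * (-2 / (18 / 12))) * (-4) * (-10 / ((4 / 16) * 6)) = -640 / 81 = -7.90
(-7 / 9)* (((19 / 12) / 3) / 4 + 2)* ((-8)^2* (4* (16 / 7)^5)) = -5150605312 / 194481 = -26483.85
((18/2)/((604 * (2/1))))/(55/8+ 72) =9/95281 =0.00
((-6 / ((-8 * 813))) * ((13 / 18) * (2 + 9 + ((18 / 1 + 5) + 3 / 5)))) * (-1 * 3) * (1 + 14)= -2249 / 2168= -1.04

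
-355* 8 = -2840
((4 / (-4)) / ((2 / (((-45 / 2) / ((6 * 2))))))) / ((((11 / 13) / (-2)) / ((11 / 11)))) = -195 / 88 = -2.22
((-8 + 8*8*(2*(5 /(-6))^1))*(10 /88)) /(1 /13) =-5590 /33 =-169.39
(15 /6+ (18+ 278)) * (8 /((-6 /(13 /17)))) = -5174 /17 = -304.35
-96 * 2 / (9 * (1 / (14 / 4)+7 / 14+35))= -896 / 1503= -0.60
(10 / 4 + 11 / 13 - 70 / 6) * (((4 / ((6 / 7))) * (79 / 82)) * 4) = -717794 / 4797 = -149.63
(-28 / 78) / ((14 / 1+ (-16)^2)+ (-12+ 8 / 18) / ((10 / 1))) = -105 / 78637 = -0.00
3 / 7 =0.43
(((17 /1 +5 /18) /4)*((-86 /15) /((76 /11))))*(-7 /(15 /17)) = 17505257 /615600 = 28.44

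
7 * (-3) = -21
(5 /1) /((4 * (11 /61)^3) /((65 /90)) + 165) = 14753765 /486970077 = 0.03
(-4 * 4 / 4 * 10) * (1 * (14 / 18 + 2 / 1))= -1000 / 9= -111.11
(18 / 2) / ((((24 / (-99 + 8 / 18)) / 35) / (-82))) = 1272845 / 12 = 106070.42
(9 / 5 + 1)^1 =14 / 5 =2.80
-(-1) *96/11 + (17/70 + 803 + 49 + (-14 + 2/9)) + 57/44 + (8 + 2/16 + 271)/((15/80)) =32392961/13860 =2337.15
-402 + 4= -398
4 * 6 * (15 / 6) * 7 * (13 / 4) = 1365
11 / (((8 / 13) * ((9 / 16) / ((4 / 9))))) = 1144 / 81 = 14.12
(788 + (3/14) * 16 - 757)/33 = 241/231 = 1.04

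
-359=-359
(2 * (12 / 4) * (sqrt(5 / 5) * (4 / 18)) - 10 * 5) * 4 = -584 / 3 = -194.67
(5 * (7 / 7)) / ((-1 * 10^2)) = -1 / 20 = -0.05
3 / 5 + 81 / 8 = 429 / 40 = 10.72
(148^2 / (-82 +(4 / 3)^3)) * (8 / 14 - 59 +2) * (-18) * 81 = -34059778128 / 1505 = -22631081.81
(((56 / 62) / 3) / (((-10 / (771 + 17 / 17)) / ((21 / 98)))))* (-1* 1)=772 / 155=4.98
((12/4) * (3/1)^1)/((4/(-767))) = -6903/4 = -1725.75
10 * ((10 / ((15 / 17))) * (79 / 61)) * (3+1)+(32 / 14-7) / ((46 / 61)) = 34227301 / 58926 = 580.85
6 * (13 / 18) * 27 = 117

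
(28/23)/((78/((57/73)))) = 266/21827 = 0.01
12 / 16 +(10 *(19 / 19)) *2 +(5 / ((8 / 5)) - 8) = 127 / 8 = 15.88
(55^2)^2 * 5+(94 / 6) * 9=45753266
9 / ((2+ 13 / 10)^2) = 100 / 121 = 0.83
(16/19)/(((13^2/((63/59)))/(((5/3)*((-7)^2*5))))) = 411600/189449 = 2.17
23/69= 1/3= 0.33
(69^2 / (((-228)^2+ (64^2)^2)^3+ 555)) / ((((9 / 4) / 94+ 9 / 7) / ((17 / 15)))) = 23669576 / 27382963530120490563188475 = 0.00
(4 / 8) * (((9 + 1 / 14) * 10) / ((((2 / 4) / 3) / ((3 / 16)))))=51.03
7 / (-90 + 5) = -7 / 85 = -0.08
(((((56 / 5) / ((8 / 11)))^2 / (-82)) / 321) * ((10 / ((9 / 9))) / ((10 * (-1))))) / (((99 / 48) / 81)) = 38808 / 109675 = 0.35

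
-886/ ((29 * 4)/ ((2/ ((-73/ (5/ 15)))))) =443/ 6351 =0.07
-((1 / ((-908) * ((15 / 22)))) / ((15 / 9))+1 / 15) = -2237 / 34050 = -0.07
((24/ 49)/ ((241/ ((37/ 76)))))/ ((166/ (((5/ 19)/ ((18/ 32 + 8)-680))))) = -2960/ 1267076212927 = -0.00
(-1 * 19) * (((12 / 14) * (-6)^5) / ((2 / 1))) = 443232 / 7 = 63318.86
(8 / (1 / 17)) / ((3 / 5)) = 680 / 3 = 226.67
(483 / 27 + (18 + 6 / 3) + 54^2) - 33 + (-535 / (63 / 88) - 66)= 132778 / 63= 2107.59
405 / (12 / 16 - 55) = -1620 / 217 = -7.47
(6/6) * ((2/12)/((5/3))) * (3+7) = 1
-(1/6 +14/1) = -14.17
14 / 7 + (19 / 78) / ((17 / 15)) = 979 / 442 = 2.21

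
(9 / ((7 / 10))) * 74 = 6660 / 7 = 951.43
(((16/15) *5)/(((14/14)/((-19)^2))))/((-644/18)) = -8664/161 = -53.81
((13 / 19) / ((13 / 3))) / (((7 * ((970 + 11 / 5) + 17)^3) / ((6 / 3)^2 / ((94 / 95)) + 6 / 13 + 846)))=97435875 / 4916150748811484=0.00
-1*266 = -266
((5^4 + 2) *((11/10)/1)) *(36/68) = 62073/170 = 365.14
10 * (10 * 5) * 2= 1000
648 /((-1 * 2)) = -324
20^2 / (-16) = -25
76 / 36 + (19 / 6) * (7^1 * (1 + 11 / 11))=46.44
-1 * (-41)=41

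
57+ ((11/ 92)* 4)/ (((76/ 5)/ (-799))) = 55691/ 1748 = 31.86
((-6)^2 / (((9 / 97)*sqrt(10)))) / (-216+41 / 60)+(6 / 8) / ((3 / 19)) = 19 / 4- 2328*sqrt(10) / 12919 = 4.18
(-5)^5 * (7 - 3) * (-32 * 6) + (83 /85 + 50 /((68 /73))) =2400054.65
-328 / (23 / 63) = -898.43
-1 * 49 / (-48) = 49 / 48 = 1.02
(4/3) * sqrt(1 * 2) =4 * sqrt(2)/3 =1.89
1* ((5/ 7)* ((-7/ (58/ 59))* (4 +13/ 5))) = -1947/ 58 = -33.57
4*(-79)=-316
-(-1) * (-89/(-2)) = 89/2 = 44.50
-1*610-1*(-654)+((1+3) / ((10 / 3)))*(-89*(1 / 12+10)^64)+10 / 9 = -1768698090280441999114992768674768595806029179937854672681962124170736660546927666218585443134564932668310409008280884933431759310169689 / 973685048022722051535956782394543049523684750469301190798179859169280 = -1816499178941040297412548000000000000000000000000000000000000000000.00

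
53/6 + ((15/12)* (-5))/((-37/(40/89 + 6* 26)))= 696679/19758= 35.26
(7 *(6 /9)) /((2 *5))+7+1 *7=217 /15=14.47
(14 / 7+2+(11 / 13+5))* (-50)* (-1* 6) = 38400 / 13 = 2953.85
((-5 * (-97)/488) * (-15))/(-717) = 2425/116632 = 0.02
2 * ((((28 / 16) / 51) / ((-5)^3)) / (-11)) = 7 / 140250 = 0.00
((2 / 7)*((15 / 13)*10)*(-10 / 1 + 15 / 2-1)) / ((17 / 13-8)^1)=50 / 29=1.72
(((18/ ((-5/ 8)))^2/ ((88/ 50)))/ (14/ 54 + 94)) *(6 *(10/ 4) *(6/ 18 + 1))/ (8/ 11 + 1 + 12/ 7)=3919104/ 134885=29.06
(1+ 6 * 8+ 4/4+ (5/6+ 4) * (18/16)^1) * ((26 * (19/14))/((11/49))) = 1533623/176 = 8713.77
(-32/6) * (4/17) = -64/51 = -1.25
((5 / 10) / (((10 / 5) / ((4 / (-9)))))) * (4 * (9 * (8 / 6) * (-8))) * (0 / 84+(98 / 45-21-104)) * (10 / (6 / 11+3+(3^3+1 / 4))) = -62256128 / 36585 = -1701.68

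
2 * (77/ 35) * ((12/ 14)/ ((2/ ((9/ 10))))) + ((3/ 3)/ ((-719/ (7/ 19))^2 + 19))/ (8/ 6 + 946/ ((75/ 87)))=4567319060436813/ 2691181264188200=1.70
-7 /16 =-0.44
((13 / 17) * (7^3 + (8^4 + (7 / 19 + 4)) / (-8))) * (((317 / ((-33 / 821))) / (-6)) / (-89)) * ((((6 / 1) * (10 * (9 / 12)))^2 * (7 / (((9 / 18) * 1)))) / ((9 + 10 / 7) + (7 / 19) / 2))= 320430897347925 / 62644252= 5115088.57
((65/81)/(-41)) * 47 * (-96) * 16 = 1564160/1107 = 1412.97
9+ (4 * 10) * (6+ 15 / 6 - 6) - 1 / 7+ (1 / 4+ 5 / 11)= 33745 / 308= 109.56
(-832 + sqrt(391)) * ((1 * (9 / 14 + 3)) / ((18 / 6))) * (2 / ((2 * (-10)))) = 3536 / 35-17 * sqrt(391) / 140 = 98.63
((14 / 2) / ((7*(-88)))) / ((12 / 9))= -3 / 352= -0.01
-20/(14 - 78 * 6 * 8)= 0.01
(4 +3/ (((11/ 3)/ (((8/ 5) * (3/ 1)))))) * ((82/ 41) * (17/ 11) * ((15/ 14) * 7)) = 22236/ 121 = 183.77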